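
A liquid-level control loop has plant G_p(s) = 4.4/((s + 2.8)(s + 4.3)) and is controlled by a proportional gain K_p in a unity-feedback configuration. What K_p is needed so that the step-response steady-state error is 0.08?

The loop is type 0, so e_ss(step) = 1/(1 + K_pos) with K_pos = K_p·G_p(0).
G_p(0) = 0.3654. Require 1/(1 + K_p·0.3654) = 0.08, so 1 + 0.3654·K_p = 12.5.
K_p = (12.5 − 1)/0.3654 = 31.5.

K_p = 31.5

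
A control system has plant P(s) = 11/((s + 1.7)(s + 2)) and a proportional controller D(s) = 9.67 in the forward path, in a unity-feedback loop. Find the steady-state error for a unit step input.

0.031

The loop is type 0. Static position error constant K_pos = D(0)·P(0) = 9.67·3.235 = 31.29.
Steady-state error to a unit step: e_ss = 1/(1+K_pos) = 1/32.29 = 0.031.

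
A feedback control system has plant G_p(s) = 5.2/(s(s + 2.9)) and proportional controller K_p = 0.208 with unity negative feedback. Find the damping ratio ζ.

ζ = 1.39

The closed-loop denominator is s(s+2.9) + 0.208·5.2 = s² + 2.9s + 1.082.
So ω_n² = 1.082 ⇒ ω_n = 1.04 rad/s, and ζ = 2.9/(2ω_n) = 1.39.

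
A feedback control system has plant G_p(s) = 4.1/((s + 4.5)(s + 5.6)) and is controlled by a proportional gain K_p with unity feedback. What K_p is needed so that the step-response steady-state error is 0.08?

Steady-state error for a unit step on this type-0 loop is 1/(1 + K_p·G_p(0)).
G_p(0) = 0.1627. Require 1/(1 + K_p·0.1627) = 0.08, so 1 + 0.1627·K_p = 12.5.
K_p = (12.5 − 1)/0.1627 = 70.7.

K_p = 70.7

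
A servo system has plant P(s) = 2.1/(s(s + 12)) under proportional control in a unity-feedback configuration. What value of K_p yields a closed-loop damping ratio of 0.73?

K_p = 32.2

Closed-loop characteristic equation: s² + 12s + K_p·2.1 = 0.
So ω_n = √(2.1K_p) and 2ζω_n = 12, giving ζ = 12/(2√(2.1K_p)).
Setting ζ = 0.73: √(2.1K_p) = 12/(2·0.73) = 8.219, so K_p = 67.55/2.1 = 32.2.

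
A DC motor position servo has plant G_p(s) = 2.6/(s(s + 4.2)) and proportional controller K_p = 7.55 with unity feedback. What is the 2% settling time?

Closed-loop characteristic equation: s² + 4.2s + 19.63 = 0, so ω_n = 4.431 rad/s and ζ = 4.2/(2·4.431) = 0.474.
2% settling time T_s ≈ 4/(ζω_n) = 4/2.1 = 1.9 s.

T_s ≈ 1.9 s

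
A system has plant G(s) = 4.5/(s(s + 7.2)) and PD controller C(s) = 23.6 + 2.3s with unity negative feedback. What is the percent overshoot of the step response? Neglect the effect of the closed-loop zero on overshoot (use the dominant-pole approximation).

0.609%

Forward path: (23.6 + 2.3s)·4.5/(s(s+7.2)). The closed-loop characteristic equation is s² + (7.2 + 4.5·2.3)s + 4.5·23.6 = 0.
That is s² + 17.55s + 106.2 = 0, so ω_n = 10.31 rad/s and ζ = 17.55/(2·10.31) = 0.8515.
%OS = 100·exp(−πζ/√(1−ζ²)) = 0.609%.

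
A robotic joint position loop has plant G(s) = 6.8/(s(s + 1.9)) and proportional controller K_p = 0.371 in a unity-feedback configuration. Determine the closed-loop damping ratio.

ζ = 0.598

With unity feedback the closed-loop characteristic equation is s² + 1.9s + 0.371·6.8 = s² + 1.9s + 2.523 = 0.
Matching s² + 2ζω_n s + ω_n²: ω_n = √2.523 = 1.588 rad/s and 2ζω_n = 1.9, so ζ = 1.9/(2·1.588) = 0.598.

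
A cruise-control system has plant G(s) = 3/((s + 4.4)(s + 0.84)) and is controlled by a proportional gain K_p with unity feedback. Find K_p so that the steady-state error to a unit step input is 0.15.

K_p = 6.98

For a type-0 loop with proportional control, e_ss = 1/(1 + K_p·G(0)).
G(0) = 0.8117. Require 1/(1 + K_p·0.8117) = 0.15, so 1 + 0.8117·K_p = 6.667.
K_p = (6.667 − 1)/0.8117 = 6.98.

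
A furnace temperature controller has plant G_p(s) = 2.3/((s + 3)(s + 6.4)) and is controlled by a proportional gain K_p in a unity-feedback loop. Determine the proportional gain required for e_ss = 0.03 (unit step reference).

Steady-state error for a unit step on this type-0 loop is 1/(1 + K_p·G_p(0)).
G_p(0) = 0.1198. Require 1/(1 + K_p·0.1198) = 0.03, so 1 + 0.1198·K_p = 33.33.
K_p = (33.33 − 1)/0.1198 = 270.

K_p = 270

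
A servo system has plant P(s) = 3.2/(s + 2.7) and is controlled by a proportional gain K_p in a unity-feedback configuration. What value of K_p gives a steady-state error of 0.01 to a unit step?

K_p = 83.5

Steady-state error for a unit step on this type-0 loop is 1/(1 + K_p·P(0)).
P(0) = 1.185. Require 1/(1 + K_p·1.185) = 0.01, so 1 + 1.185·K_p = 100.
K_p = (100 − 1)/1.185 = 83.5.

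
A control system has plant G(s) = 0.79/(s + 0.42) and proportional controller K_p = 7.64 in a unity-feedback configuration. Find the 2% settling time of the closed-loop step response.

Closed-loop transfer function: T(s) = K_p·G(s)/(1 + K_p·G(s)) = 6.036/(s + 0.42 + 6.036) = 6.036/(s + 6.456).
Time constant τ = 1/6.456 = 0.1549 s, so the 2% settling time is about 4τ = 0.62 s.

T_s ≈ 0.62 s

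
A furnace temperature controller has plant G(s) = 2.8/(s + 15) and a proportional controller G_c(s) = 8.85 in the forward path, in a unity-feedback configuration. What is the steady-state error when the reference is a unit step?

The loop is type 0. Static position error constant K_pos = G_c(0)·G(0) = 8.85·0.1867 = 1.652.
Steady-state error to a unit step: e_ss = 1/(1+K_pos) = 1/2.652 = 0.377.

0.377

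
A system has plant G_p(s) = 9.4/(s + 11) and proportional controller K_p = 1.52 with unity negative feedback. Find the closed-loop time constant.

τ = 0.0395 s

Closed-loop transfer function: T(s) = K_p·G_p(s)/(1 + K_p·G_p(s)) = 14.29/(s + 11 + 14.29) = 14.29/(s + 25.29).
Time constant τ = 1/25.29 = 0.0395 s.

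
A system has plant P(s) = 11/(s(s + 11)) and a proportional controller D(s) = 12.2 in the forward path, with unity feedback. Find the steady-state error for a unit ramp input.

The loop has one pole at the origin (type 1). Velocity error constant K_v = lim_{s→0} s·D(s)P(s) = 12.2·11/11 = 12.2.
Steady-state error to a unit ramp: e_ss = 1/K_v = 0.082.

0.082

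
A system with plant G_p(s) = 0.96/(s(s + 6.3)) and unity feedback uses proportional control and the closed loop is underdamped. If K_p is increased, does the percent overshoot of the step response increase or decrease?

increase

Characteristic equation s² + 6.3s + K_p·0.96 = 0: raising K_p raises ω_n while 2ζω_n = 6.3 is fixed, so ζ falls and overshoot grows.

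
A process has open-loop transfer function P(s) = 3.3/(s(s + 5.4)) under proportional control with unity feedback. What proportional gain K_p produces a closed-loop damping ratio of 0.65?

Closed-loop characteristic equation: s² + 5.4s + K_p·3.3 = 0.
So ω_n = √(3.3K_p) and 2ζω_n = 5.4, giving ζ = 5.4/(2√(3.3K_p)).
Setting ζ = 0.65: √(3.3K_p) = 5.4/(2·0.65) = 4.154, so K_p = 17.25/3.3 = 5.23.

K_p = 5.23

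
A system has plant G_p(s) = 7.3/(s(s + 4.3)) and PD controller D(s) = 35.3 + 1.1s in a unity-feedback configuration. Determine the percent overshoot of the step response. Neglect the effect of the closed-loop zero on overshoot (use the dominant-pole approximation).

27.1%

Forward path: (35.3 + 1.1s)·7.3/(s(s+4.3)). The closed-loop characteristic equation is s² + (4.3 + 7.3·1.1)s + 7.3·35.3 = 0.
That is s² + 12.33s + 257.7 = 0, so ω_n = 16.05 rad/s and ζ = 12.33/(2·16.05) = 0.384.
%OS = 100·exp(−πζ/√(1−ζ²)) = 27.1%.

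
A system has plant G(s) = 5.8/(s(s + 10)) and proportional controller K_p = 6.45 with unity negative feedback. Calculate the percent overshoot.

1.16%

From 1 + K_pG(s) = 0: s² + 10s + 37.41 = 0 ⇒ ω_n = 6.116, ζ = 0.8175.
%OS = 100·exp(−πζ/√(1−ζ²)) = 100·exp(−π·0.8175/√0.3317) = 1.16%.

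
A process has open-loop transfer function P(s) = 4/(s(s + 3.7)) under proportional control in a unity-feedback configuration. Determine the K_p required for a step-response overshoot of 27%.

K_p = 5.78

From %OS = 100·exp(−πζ/√(1−ζ²)) = 27%, ζ = −ln(0.27)/√(π²+ln²(0.27)) = 0.3847.
Characteristic equation s² + 3.7s + 4K_p = 0 gives ζ = 3.7/(2√(4K_p)).
Setting ζ = 0.3847: √(4K_p) = 3.7/(2·0.3847) = 4.809, so K_p = 23.13/4 = 5.78.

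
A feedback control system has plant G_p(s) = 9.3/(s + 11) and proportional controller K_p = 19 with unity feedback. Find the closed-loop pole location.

s = -187.7

Closed-loop transfer function: T(s) = K_p·G_p(s)/(1 + K_p·G_p(s)) = 176.7/(s + 11 + 176.7) = 176.7/(s + 187.7).
The closed-loop pole is at s = −187.7.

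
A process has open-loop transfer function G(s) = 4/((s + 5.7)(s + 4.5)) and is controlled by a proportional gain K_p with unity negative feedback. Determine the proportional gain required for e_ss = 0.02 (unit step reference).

Steady-state error for a unit step on this type-0 loop is 1/(1 + K_p·G(0)).
G(0) = 0.1559. Require 1/(1 + K_p·0.1559) = 0.02, so 1 + 0.1559·K_p = 50.
K_p = (50 − 1)/0.1559 = 314.

K_p = 314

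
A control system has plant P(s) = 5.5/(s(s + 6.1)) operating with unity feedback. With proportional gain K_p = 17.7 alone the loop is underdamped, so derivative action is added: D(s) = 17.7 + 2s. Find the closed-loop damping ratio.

Forward path: (17.7 + 2s)·5.5/(s(s+6.1)). The closed-loop characteristic equation is s² + (6.1 + 5.5·2)s + 5.5·17.7 = 0.
That is s² + 17.1s + 97.35 = 0, so ω_n = 9.867 rad/s and ζ = 17.1/(2·9.867) = 0.8666.

ζ = 0.867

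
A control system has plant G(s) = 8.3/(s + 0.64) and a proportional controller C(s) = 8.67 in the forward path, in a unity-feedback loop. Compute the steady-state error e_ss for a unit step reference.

The loop is type 0. Static position error constant K_pos = C(0)·G(0) = 8.67·12.97 = 112.4.
Steady-state error to a unit step: e_ss = 1/(1+K_pos) = 1/113.4 = 0.00882.

0.00882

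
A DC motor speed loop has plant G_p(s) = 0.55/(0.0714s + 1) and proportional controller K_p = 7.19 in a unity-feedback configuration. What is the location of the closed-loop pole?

s = -69.39

Closed loop: T(s) = K_p·G_p/(1+K_p·G_p) = 3.955/(0.0714s + 1 + 3.955), with pole at s = −(1 + 3.955)/0.0714 = −69.39.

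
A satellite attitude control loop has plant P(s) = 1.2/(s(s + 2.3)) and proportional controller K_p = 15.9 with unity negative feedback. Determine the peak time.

From 1 + K_pP(s) = 0: s² + 2.3s + 19.08 = 0 ⇒ ω_n = 4.368, ζ = 0.2633.
Damped frequency ω_d = ω_n√(1−ζ²) = 4.214 rad/s, so peak time T_p = π/ω_d = 0.746 s.

T_p = 0.746 s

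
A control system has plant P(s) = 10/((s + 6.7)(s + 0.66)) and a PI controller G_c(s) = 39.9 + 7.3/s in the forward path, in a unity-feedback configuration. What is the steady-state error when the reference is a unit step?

The open loop G_c(s)P(s) has a pole at the origin (type 1), so the static position error constant is infinite and e_ss = 1/(1+∞) = 0.

0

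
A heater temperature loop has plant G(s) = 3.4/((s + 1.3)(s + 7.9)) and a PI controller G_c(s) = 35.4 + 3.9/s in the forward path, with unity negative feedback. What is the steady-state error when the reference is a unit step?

The open loop G_c(s)G(s) has a pole at the origin (type 1), so the static position error constant is infinite and e_ss = 1/(1+∞) = 0.

0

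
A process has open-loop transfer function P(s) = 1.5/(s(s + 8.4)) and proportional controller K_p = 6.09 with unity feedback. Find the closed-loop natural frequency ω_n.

With unity feedback the closed-loop characteristic equation is s² + 8.4s + 6.09·1.5 = s² + 8.4s + 9.135 = 0.
Matching s² + 2ζω_n s + ω_n²: ω_n = √9.135 = 3.022 rad/s and 2ζω_n = 8.4, so ζ = 8.4/(2·3.022) = 1.39.

ω_n = 3.02 rad/s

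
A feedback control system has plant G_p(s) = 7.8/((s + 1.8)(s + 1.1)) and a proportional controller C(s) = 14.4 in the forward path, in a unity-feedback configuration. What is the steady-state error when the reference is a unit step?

The loop is type 0. Static position error constant K_pos = C(0)·G_p(0) = 14.4·3.939 = 56.73.
Steady-state error to a unit step: e_ss = 1/(1+K_pos) = 1/57.73 = 0.0173.

0.0173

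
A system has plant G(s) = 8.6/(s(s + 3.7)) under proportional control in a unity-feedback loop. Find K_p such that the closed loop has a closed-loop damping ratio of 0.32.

Closed-loop characteristic equation: s² + 3.7s + K_p·8.6 = 0.
So ω_n = √(8.6K_p) and 2ζω_n = 3.7, giving ζ = 3.7/(2√(8.6K_p)).
Setting ζ = 0.32: √(8.6K_p) = 3.7/(2·0.32) = 5.781, so K_p = 33.42/8.6 = 3.89.

K_p = 3.89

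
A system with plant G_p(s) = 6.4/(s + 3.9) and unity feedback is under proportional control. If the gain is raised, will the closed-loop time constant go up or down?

decrease

Closed-loop pole is at s = −(3.9+K_p·6.4); larger K_p moves it further left, so τ = 1/(3.9+K_p·6.4) decreases.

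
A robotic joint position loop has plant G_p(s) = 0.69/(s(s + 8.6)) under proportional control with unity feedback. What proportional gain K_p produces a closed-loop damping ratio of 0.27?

Closed-loop characteristic equation: s² + 8.6s + K_p·0.69 = 0.
So ω_n = √(0.69K_p) and 2ζω_n = 8.6, giving ζ = 8.6/(2√(0.69K_p)).
Setting ζ = 0.27: √(0.69K_p) = 8.6/(2·0.27) = 15.93, so K_p = 253.6/0.69 = 368.

K_p = 368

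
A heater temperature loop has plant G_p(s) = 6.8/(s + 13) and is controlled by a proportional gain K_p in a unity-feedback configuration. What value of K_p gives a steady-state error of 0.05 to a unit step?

Steady-state error for a unit step on this type-0 loop is 1/(1 + K_p·G_p(0)).
G_p(0) = 0.5231. Require 1/(1 + K_p·0.5231) = 0.05, so 1 + 0.5231·K_p = 20.
K_p = (20 − 1)/0.5231 = 36.3.

K_p = 36.3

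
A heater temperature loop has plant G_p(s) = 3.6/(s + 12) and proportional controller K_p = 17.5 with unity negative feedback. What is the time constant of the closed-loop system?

Closed-loop transfer function: T(s) = K_p·G_p(s)/(1 + K_p·G_p(s)) = 63/(s + 12 + 63) = 63/(s + 75).
Time constant τ = 1/75 = 0.0133 s.

τ = 0.0133 s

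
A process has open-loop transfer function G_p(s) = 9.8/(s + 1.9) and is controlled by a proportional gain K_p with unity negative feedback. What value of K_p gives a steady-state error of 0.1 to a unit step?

Steady-state error for a unit step on this type-0 loop is 1/(1 + K_p·G_p(0)).
G_p(0) = 5.158. Require 1/(1 + K_p·5.158) = 0.1, so 1 + 5.158·K_p = 10.
K_p = (10 − 1)/5.158 = 1.74.

K_p = 1.74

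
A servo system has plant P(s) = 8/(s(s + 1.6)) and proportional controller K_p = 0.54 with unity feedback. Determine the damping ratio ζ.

1 + K_p·P(s) = 0 gives s² + 1.6s + 4.32 = 0.
Matching s² + 2ζω_n s + ω_n²: ω_n = √4.32 = 2.078 rad/s and 2ζω_n = 1.6, so ζ = 1.6/(2·2.078) = 0.385.

ζ = 0.385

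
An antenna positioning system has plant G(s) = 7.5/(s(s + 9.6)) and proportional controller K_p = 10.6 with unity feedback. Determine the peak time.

The closed-loop denominator s² + 9.6s + 79.5 gives ω_n = √79.5 = 8.916 and ζ = 9.6/(2ω_n) = 0.5383.
Damped frequency ω_d = ω_n√(1−ζ²) = 7.514 rad/s, so peak time T_p = π/ω_d = 0.418 s.

T_p = 0.418 s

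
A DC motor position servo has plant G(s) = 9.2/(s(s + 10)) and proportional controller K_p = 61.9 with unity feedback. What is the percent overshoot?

51%

From 1 + K_pG(s) = 0: s² + 10s + 569.5 = 0 ⇒ ω_n = 23.86, ζ = 0.2095.
%OS = 100·exp(−πζ/√(1−ζ²)) = 100·exp(−π·0.2095/√0.9561) = 51%.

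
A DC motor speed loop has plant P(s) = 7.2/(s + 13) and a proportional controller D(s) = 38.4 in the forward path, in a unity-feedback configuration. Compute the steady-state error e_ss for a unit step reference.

0.0449

The loop is type 0. Static position error constant K_pos = D(0)·P(0) = 38.4·0.5538 = 21.27.
Steady-state error to a unit step: e_ss = 1/(1+K_pos) = 1/22.27 = 0.0449.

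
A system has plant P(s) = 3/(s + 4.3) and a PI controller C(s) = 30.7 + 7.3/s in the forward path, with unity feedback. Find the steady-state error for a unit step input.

The open loop C(s)P(s) has a pole at the origin (type 1), so the static position error constant is infinite and e_ss = 1/(1+∞) = 0.

0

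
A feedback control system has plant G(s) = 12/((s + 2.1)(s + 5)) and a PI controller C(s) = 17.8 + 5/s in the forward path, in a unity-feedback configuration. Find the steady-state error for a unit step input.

The open loop C(s)G(s) has a pole at the origin (type 1), so the static position error constant is infinite and e_ss = 1/(1+∞) = 0.

0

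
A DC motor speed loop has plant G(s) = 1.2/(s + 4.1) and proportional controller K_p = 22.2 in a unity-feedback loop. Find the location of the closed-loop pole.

Closed-loop transfer function: T(s) = K_p·G(s)/(1 + K_p·G(s)) = 26.64/(s + 4.1 + 26.64) = 26.64/(s + 30.74).
The closed-loop pole is at s = −30.74.

s = -30.74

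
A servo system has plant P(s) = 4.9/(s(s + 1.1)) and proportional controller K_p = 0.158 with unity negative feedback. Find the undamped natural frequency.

1 + K_p·P(s) = 0 gives s² + 1.1s + 0.7742 = 0.
Matching s² + 2ζω_n s + ω_n²: ω_n = √0.7742 = 0.8799 rad/s and 2ζω_n = 1.1, so ζ = 1.1/(2·0.8799) = 0.625.

ω_n = 0.88 rad/s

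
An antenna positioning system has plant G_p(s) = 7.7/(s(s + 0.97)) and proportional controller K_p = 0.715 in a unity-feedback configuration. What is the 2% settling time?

Closed-loop characteristic equation: s² + 0.97s + 5.505 = 0, so ω_n = 2.346 rad/s and ζ = 0.97/(2·2.346) = 0.2067.
2% settling time T_s ≈ 4/(ζω_n) = 4/0.485 = 8.25 s.

T_s ≈ 8.25 s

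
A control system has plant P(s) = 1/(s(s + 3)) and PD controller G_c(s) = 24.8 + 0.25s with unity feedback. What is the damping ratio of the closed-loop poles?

Forward path: (24.8 + 0.25s)·1/(s(s+3)). The closed-loop characteristic equation is s² + (3 + 1·0.25)s + 1·24.8 = 0.
That is s² + 3.25s + 24.8 = 0, so ω_n = 4.98 rad/s and ζ = 3.25/(2·4.98) = 0.3263.

ζ = 0.326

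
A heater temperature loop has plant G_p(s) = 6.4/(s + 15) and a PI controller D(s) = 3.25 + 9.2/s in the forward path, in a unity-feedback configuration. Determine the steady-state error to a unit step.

0

The open loop D(s)G_p(s) has a pole at the origin (type 1), so the static position error constant is infinite and e_ss = 1/(1+∞) = 0.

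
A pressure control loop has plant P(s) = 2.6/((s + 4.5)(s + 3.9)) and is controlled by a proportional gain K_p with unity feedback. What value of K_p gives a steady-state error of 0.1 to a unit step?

K_p = 60.8

For a type-0 loop with proportional control, e_ss = 1/(1 + K_p·P(0)).
P(0) = 0.1481. Require 1/(1 + K_p·0.1481) = 0.1, so 1 + 0.1481·K_p = 10.
K_p = (10 − 1)/0.1481 = 60.8.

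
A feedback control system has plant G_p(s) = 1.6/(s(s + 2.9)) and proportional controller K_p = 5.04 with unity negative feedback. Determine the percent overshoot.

From 1 + K_pG_p(s) = 0: s² + 2.9s + 8.064 = 0 ⇒ ω_n = 2.84, ζ = 0.5106.
%OS = 100·exp(−πζ/√(1−ζ²)) = 100·exp(−π·0.5106/√0.7393) = 15.5%.

15.5%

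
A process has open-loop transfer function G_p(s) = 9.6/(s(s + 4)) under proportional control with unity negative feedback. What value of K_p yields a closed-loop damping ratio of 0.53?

K_p = 1.48

Closed-loop characteristic equation: s² + 4s + K_p·9.6 = 0.
So ω_n = √(9.6K_p) and 2ζω_n = 4, giving ζ = 4/(2√(9.6K_p)).
Setting ζ = 0.53: √(9.6K_p) = 4/(2·0.53) = 3.774, so K_p = 14.24/9.6 = 1.48.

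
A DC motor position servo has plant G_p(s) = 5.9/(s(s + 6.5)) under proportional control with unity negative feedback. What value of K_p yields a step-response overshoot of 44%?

K_p = 28

From %OS = 100·exp(−πζ/√(1−ζ²)) = 44%, ζ = −ln(0.44)/√(π²+ln²(0.44)) = 0.2528.
Characteristic equation s² + 6.5s + 5.9K_p = 0 gives ζ = 6.5/(2√(5.9K_p)).
Setting ζ = 0.2528: √(5.9K_p) = 6.5/(2·0.2528) = 12.85, so K_p = 165.2/5.9 = 28.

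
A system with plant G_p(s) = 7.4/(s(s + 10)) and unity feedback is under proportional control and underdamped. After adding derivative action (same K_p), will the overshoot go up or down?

With PD the characteristic equation becomes s² + (a + K·K_d)s + K·K_p = 0; the damping term grows, ζ rises, overshoot falls.

decrease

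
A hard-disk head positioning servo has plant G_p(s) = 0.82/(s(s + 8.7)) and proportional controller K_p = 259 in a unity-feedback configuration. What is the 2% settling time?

T_s ≈ 0.92 s

From 1 + K_pG_p(s) = 0: s² + 8.7s + 212.4 = 0 ⇒ ω_n = 14.57, ζ = 0.2985.
2% settling time T_s ≈ 4/(ζω_n) = 4/4.35 = 0.92 s.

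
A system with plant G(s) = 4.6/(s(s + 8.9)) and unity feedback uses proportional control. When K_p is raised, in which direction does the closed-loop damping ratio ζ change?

ζ = 8.9/(2√(4.6K_p)); increasing K_p raises the denominator, so ζ falls.

decrease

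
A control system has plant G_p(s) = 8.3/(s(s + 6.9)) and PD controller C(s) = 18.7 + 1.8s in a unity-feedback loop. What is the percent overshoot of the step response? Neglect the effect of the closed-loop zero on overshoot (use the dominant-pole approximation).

0.328%

Forward path: (18.7 + 1.8s)·8.3/(s(s+6.9)). The closed-loop characteristic equation is s² + (6.9 + 8.3·1.8)s + 8.3·18.7 = 0.
That is s² + 21.84s + 155.2 = 0, so ω_n = 12.46 rad/s and ζ = 21.84/(2·12.46) = 0.8765.
%OS = 100·exp(−πζ/√(1−ζ²)) = 0.328%.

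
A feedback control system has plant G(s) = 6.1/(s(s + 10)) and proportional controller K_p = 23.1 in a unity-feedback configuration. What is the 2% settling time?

T_s ≈ 0.8 s

From 1 + K_pG(s) = 0: s² + 10s + 140.9 = 0 ⇒ ω_n = 11.87, ζ = 0.4212.
2% settling time T_s ≈ 4/(ζω_n) = 4/5 = 0.8 s.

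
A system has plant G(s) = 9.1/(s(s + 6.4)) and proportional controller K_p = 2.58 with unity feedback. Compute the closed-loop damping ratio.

ζ = 0.66

With unity feedback the closed-loop characteristic equation is s² + 6.4s + 2.58·9.1 = s² + 6.4s + 23.48 = 0.
So ω_n² = 23.48 ⇒ ω_n = 4.845 rad/s, and ζ = 6.4/(2ω_n) = 0.66.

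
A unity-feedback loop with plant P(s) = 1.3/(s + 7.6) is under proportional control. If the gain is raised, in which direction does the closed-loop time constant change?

Closed-loop pole is at s = −(7.6+K_p·1.3); larger K_p moves it further left, so τ = 1/(7.6+K_p·1.3) decreases.

decrease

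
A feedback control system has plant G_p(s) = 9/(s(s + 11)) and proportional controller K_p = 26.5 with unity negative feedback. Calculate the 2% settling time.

T_s ≈ 0.727 s

Closed-loop characteristic equation: s² + 11s + 238.5 = 0, so ω_n = 15.44 rad/s and ζ = 11/(2·15.44) = 0.3561.
2% settling time T_s ≈ 4/(ζω_n) = 4/5.5 = 0.727 s.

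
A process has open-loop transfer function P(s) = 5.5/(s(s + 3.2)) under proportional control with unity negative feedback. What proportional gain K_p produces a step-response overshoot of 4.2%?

From %OS = 100·exp(−πζ/√(1−ζ²)) = 4.2%, ζ = −ln(0.042)/√(π²+ln²(0.042)) = 0.7103.
Characteristic equation s² + 3.2s + 5.5K_p = 0 gives ζ = 3.2/(2√(5.5K_p)).
Setting ζ = 0.7103: √(5.5K_p) = 3.2/(2·0.7103) = 2.253, so K_p = 5.074/5.5 = 0.923.

K_p = 0.923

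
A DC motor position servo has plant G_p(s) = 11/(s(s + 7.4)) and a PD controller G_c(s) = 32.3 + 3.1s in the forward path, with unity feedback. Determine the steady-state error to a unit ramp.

The loop has one pole at the origin (type 1). Velocity error constant K_v = lim_{s→0} s·G_c(s)G_p(s) = 32.3·11/7.4 = 48.01.
Steady-state error to a unit ramp: e_ss = 1/K_v = 0.0208.

0.0208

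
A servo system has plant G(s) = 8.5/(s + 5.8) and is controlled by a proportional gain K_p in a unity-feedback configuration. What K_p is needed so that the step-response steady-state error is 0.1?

K_p = 6.14

The loop is type 0, so e_ss(step) = 1/(1 + K_pos) with K_pos = K_p·G(0).
G(0) = 1.466. Require 1/(1 + K_p·1.466) = 0.1, so 1 + 1.466·K_p = 10.
K_p = (10 − 1)/1.466 = 6.14.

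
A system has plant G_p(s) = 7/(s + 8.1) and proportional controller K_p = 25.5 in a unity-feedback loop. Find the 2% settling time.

T_s ≈ 0.0214 s

Closed-loop transfer function: T(s) = K_p·G_p(s)/(1 + K_p·G_p(s)) = 178.5/(s + 8.1 + 178.5) = 178.5/(s + 186.6).
Time constant τ = 1/186.6 = 0.005359 s, so the 2% settling time is about 4τ = 0.0214 s.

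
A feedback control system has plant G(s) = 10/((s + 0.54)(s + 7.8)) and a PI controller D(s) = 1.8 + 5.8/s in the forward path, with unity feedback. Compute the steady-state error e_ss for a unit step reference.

The open loop D(s)G(s) has a pole at the origin (type 1), so the static position error constant is infinite and e_ss = 1/(1+∞) = 0.

0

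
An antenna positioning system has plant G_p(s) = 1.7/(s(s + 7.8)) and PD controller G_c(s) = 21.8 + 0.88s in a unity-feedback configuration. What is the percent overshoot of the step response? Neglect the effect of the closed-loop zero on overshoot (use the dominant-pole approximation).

Forward path: (21.8 + 0.88s)·1.7/(s(s+7.8)). The closed-loop characteristic equation is s² + (7.8 + 1.7·0.88)s + 1.7·21.8 = 0.
That is s² + 9.296s + 37.06 = 0, so ω_n = 6.088 rad/s and ζ = 9.296/(2·6.088) = 0.7635.
%OS = 100·exp(−πζ/√(1−ζ²)) = 2.44%.

2.44%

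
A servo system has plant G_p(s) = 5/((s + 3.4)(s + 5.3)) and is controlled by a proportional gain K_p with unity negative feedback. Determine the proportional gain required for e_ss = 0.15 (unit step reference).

The loop is type 0, so e_ss(step) = 1/(1 + K_pos) with K_pos = K_p·G_p(0).
G_p(0) = 0.2775. Require 1/(1 + K_p·0.2775) = 0.15, so 1 + 0.2775·K_p = 6.667.
K_p = (6.667 − 1)/0.2775 = 20.4.

K_p = 20.4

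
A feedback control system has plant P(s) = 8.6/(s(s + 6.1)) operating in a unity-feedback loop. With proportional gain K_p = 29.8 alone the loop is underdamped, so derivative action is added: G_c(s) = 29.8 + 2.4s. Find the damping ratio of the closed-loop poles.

ζ = 0.835

Forward path: (29.8 + 2.4s)·8.6/(s(s+6.1)). The closed-loop characteristic equation is s² + (6.1 + 8.6·2.4)s + 8.6·29.8 = 0.
That is s² + 26.74s + 256.3 = 0, so ω_n = 16.01 rad/s and ζ = 26.74/(2·16.01) = 0.8352.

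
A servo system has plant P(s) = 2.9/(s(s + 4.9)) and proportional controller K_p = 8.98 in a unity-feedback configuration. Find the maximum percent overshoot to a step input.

From 1 + K_pP(s) = 0: s² + 4.9s + 26.04 = 0 ⇒ ω_n = 5.103, ζ = 0.4801.
%OS = 100·exp(−πζ/√(1−ζ²)) = 100·exp(−π·0.4801/√0.7695) = 17.9%.

17.9%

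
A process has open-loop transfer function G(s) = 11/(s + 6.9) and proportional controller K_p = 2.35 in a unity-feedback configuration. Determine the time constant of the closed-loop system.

τ = 0.0305 s

Closed-loop transfer function: T(s) = K_p·G(s)/(1 + K_p·G(s)) = 25.85/(s + 6.9 + 25.85) = 25.85/(s + 32.75).
Time constant τ = 1/32.75 = 0.0305 s.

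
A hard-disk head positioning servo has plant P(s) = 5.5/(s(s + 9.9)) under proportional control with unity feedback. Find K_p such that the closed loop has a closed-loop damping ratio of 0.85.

K_p = 6.17

Closed-loop characteristic equation: s² + 9.9s + K_p·5.5 = 0.
So ω_n = √(5.5K_p) and 2ζω_n = 9.9, giving ζ = 9.9/(2√(5.5K_p)).
Setting ζ = 0.85: √(5.5K_p) = 9.9/(2·0.85) = 5.824, so K_p = 33.91/5.5 = 6.17.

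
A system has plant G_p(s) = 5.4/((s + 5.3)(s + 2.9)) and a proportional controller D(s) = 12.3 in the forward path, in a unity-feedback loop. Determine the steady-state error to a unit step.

The loop is type 0. Static position error constant K_pos = D(0)·G_p(0) = 12.3·0.3513 = 4.321.
Steady-state error to a unit step: e_ss = 1/(1+K_pos) = 1/5.321 = 0.188.

0.188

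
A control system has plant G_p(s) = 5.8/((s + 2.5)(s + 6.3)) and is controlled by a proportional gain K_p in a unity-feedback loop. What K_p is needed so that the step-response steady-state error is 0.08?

Steady-state error for a unit step on this type-0 loop is 1/(1 + K_p·G_p(0)).
G_p(0) = 0.3683. Require 1/(1 + K_p·0.3683) = 0.08, so 1 + 0.3683·K_p = 12.5.
K_p = (12.5 − 1)/0.3683 = 31.2.

K_p = 31.2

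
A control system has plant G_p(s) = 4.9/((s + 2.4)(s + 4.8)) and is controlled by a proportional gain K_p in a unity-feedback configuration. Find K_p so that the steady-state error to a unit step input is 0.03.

K_p = 76

The loop is type 0, so e_ss(step) = 1/(1 + K_pos) with K_pos = K_p·G_p(0).
G_p(0) = 0.4253. Require 1/(1 + K_p·0.4253) = 0.03, so 1 + 0.4253·K_p = 33.33.
K_p = (33.33 − 1)/0.4253 = 76.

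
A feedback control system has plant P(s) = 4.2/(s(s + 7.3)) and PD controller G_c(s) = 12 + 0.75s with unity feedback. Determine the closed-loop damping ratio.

Forward path: (12 + 0.75s)·4.2/(s(s+7.3)). The closed-loop characteristic equation is s² + (7.3 + 4.2·0.75)s + 4.2·12 = 0.
That is s² + 10.45s + 50.4 = 0, so ω_n = 7.099 rad/s and ζ = 10.45/(2·7.099) = 0.736.

ζ = 0.736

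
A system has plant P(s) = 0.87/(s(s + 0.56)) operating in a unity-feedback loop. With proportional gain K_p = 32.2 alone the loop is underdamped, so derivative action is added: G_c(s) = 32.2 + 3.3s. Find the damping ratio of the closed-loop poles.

ζ = 0.324

Forward path: (32.2 + 3.3s)·0.87/(s(s+0.56)). The closed-loop characteristic equation is s² + (0.56 + 0.87·3.3)s + 0.87·32.2 = 0.
That is s² + 3.431s + 28.01 = 0, so ω_n = 5.293 rad/s and ζ = 3.431/(2·5.293) = 0.3241.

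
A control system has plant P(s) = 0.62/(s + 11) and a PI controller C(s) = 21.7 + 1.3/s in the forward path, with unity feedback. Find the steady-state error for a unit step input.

0

The open loop C(s)P(s) has a pole at the origin (type 1), so the static position error constant is infinite and e_ss = 1/(1+∞) = 0.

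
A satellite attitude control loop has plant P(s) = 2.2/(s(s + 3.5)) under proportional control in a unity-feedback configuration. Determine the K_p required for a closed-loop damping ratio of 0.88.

Closed-loop characteristic equation: s² + 3.5s + K_p·2.2 = 0.
So ω_n = √(2.2K_p) and 2ζω_n = 3.5, giving ζ = 3.5/(2√(2.2K_p)).
Setting ζ = 0.88: √(2.2K_p) = 3.5/(2·0.88) = 1.989, so K_p = 3.955/2.2 = 1.8.

K_p = 1.8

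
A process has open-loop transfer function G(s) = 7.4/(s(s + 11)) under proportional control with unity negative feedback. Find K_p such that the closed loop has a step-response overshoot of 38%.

K_p = 47.2

From %OS = 100·exp(−πζ/√(1−ζ²)) = 38%, ζ = −ln(0.38)/√(π²+ln²(0.38)) = 0.2943.
Characteristic equation s² + 11s + 7.4K_p = 0 gives ζ = 11/(2√(7.4K_p)).
Setting ζ = 0.2943: √(7.4K_p) = 11/(2·0.2943) = 18.69, so K_p = 349.1/7.4 = 47.2.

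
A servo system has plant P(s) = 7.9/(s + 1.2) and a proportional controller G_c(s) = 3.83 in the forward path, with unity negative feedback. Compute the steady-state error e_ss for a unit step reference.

The loop is type 0. Static position error constant K_pos = G_c(0)·P(0) = 3.83·6.583 = 25.21.
Steady-state error to a unit step: e_ss = 1/(1+K_pos) = 1/26.21 = 0.0381.

0.0381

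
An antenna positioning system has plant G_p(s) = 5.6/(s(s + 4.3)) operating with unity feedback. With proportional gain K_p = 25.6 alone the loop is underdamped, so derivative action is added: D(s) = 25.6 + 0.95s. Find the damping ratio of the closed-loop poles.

Forward path: (25.6 + 0.95s)·5.6/(s(s+4.3)). The closed-loop characteristic equation is s² + (4.3 + 5.6·0.95)s + 5.6·25.6 = 0.
That is s² + 9.62s + 143.4 = 0, so ω_n = 11.97 rad/s and ζ = 9.62/(2·11.97) = 0.4017.

ζ = 0.402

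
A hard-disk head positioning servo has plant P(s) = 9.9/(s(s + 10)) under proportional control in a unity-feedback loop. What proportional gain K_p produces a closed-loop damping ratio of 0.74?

Closed-loop characteristic equation: s² + 10s + K_p·9.9 = 0.
So ω_n = √(9.9K_p) and 2ζω_n = 10, giving ζ = 10/(2√(9.9K_p)).
Setting ζ = 0.74: √(9.9K_p) = 10/(2·0.74) = 6.757, so K_p = 45.65/9.9 = 4.61.

K_p = 4.61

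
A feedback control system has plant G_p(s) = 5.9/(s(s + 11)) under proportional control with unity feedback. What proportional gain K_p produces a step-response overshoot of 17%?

K_p = 21.2

From %OS = 100·exp(−πζ/√(1−ζ²)) = 17%, ζ = −ln(0.17)/√(π²+ln²(0.17)) = 0.4913.
Characteristic equation s² + 11s + 5.9K_p = 0 gives ζ = 11/(2√(5.9K_p)).
Setting ζ = 0.4913: √(5.9K_p) = 11/(2·0.4913) = 11.2, so K_p = 125.3/5.9 = 21.2.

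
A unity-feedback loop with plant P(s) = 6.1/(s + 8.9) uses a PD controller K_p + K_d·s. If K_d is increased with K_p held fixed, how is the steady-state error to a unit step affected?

unchanged

At s = 0 the derivative term contributes nothing: C(0) = K_p regardless of K_d, so K_pos = K_p·P(0) and e_ss are unchanged.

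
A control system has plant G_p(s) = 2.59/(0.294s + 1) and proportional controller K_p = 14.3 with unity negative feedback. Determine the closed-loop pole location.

s = -129.4

Closed loop: T(s) = K_p·G_p/(1+K_p·G_p) = 37.04/(0.294s + 1 + 37.04), with pole at s = −(1 + 37.04)/0.294 = −129.4.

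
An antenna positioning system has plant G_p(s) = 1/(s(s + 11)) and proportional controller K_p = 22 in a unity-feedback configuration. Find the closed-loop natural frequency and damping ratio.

The closed-loop denominator is s(s+11) + 22·1 = s² + 11s + 22.
Matching s² + 2ζω_n s + ω_n²: ω_n = √22 = 4.69 rad/s and 2ζω_n = 11, so ζ = 11/(2·4.69) = 1.17.

ω_n = 4.69 rad/s, ζ = 1.17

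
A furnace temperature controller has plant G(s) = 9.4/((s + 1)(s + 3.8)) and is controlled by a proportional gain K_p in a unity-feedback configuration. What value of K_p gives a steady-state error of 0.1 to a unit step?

K_p = 3.64

For a type-0 loop with proportional control, e_ss = 1/(1 + K_p·G(0)).
G(0) = 2.474. Require 1/(1 + K_p·2.474) = 0.1, so 1 + 2.474·K_p = 10.
K_p = (10 − 1)/2.474 = 3.64.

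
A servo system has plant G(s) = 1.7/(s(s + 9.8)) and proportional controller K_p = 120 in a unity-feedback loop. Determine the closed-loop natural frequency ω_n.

ω_n = 14.3 rad/s

With unity feedback the closed-loop characteristic equation is s² + 9.8s + 120·1.7 = s² + 9.8s + 204 = 0.
So ω_n² = 204 ⇒ ω_n = 14.28 rad/s, and ζ = 9.8/(2ω_n) = 0.343.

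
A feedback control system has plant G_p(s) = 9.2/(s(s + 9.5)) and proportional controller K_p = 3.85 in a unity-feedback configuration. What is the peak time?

The closed-loop denominator s² + 9.5s + 35.42 gives ω_n = √35.42 = 5.951 and ζ = 9.5/(2ω_n) = 0.7981.
Damped frequency ω_d = ω_n√(1−ζ²) = 3.586 rad/s, so peak time T_p = π/ω_d = 0.876 s.

T_p = 0.876 s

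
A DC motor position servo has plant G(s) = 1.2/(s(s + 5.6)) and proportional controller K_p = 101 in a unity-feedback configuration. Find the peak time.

The closed-loop denominator s² + 5.6s + 121.2 gives ω_n = √121.2 = 11.01 and ζ = 5.6/(2ω_n) = 0.2543.
Damped frequency ω_d = ω_n√(1−ζ²) = 10.65 rad/s, so peak time T_p = π/ω_d = 0.295 s.

T_p = 0.295 s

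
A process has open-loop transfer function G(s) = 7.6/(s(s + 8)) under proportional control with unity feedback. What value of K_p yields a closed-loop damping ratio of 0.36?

Closed-loop characteristic equation: s² + 8s + K_p·7.6 = 0.
So ω_n = √(7.6K_p) and 2ζω_n = 8, giving ζ = 8/(2√(7.6K_p)).
Setting ζ = 0.36: √(7.6K_p) = 8/(2·0.36) = 11.11, so K_p = 123.5/7.6 = 16.2.

K_p = 16.2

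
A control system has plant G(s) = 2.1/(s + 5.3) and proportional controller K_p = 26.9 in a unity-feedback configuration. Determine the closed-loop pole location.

Closed-loop transfer function: T(s) = K_p·G(s)/(1 + K_p·G(s)) = 56.49/(s + 5.3 + 56.49) = 56.49/(s + 61.79).
The closed-loop pole is at s = −61.79.

s = -61.79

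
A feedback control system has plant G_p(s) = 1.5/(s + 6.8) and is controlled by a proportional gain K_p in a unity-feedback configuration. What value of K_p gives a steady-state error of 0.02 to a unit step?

For a type-0 loop with proportional control, e_ss = 1/(1 + K_p·G_p(0)).
G_p(0) = 0.2206. Require 1/(1 + K_p·0.2206) = 0.02, so 1 + 0.2206·K_p = 50.
K_p = (50 − 1)/0.2206 = 222.

K_p = 222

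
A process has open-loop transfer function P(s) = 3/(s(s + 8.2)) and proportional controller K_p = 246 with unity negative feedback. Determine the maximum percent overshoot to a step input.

61.9%

From 1 + K_pP(s) = 0: s² + 8.2s + 738 = 0 ⇒ ω_n = 27.17, ζ = 0.1509.
%OS = 100·exp(−πζ/√(1−ζ²)) = 100·exp(−π·0.1509/√0.9772) = 61.9%.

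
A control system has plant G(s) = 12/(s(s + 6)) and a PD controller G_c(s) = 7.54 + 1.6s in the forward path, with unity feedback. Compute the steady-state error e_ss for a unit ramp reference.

0.0663

The loop has one pole at the origin (type 1). Velocity error constant K_v = lim_{s→0} s·G_c(s)G(s) = 7.54·12/6 = 15.08.
Steady-state error to a unit ramp: e_ss = 1/K_v = 0.0663.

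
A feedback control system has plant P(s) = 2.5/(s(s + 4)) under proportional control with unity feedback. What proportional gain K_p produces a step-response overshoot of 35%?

From %OS = 100·exp(−πζ/√(1−ζ²)) = 35%, ζ = −ln(0.35)/√(π²+ln²(0.35)) = 0.3169.
Characteristic equation s² + 4s + 2.5K_p = 0 gives ζ = 4/(2√(2.5K_p)).
Setting ζ = 0.3169: √(2.5K_p) = 4/(2·0.3169) = 6.31, so K_p = 39.82/2.5 = 15.9.

K_p = 15.9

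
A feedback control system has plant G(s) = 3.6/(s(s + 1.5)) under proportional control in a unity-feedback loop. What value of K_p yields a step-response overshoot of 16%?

K_p = 0.615

From %OS = 100·exp(−πζ/√(1−ζ²)) = 16%, ζ = −ln(0.16)/√(π²+ln²(0.16)) = 0.5039.
Characteristic equation s² + 1.5s + 3.6K_p = 0 gives ζ = 1.5/(2√(3.6K_p)).
Setting ζ = 0.5039: √(3.6K_p) = 1.5/(2·0.5039) = 1.488, so K_p = 2.216/3.6 = 0.615.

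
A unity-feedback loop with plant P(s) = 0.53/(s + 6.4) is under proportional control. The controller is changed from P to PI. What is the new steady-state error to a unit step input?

The integrator makes K_pos = lim_{s→0} C(s)G(s) infinite, so e_ss = 1/(1+K_pos) = 0.

0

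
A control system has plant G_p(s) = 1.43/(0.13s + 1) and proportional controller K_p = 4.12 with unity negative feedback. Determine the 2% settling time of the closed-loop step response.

Closed loop: T(s) = K_p·G_p/(1+K_p·G_p) = 5.892/(0.13s + 1 + 5.892), with pole at s = −(1 + 5.892)/0.13 = −53.01.
τ = 1/53.01 = 0.01886 s, so 2% settling time ≈ 4τ = 0.0755 s.

T_s ≈ 0.0755 s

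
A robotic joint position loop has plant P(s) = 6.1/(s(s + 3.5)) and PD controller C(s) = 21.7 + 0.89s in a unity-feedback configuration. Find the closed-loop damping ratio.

Forward path: (21.7 + 0.89s)·6.1/(s(s+3.5)). The closed-loop characteristic equation is s² + (3.5 + 6.1·0.89)s + 6.1·21.7 = 0.
That is s² + 8.929s + 132.4 = 0, so ω_n = 11.51 rad/s and ζ = 8.929/(2·11.51) = 0.388.

ζ = 0.388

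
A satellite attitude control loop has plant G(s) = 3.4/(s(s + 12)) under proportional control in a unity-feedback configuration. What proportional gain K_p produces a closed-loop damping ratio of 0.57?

K_p = 32.6

Closed-loop characteristic equation: s² + 12s + K_p·3.4 = 0.
So ω_n = √(3.4K_p) and 2ζω_n = 12, giving ζ = 12/(2√(3.4K_p)).
Setting ζ = 0.57: √(3.4K_p) = 12/(2·0.57) = 10.53, so K_p = 110.8/3.4 = 32.6.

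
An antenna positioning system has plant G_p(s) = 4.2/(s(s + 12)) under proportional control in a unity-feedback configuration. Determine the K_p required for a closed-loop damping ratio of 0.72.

K_p = 16.5

Closed-loop characteristic equation: s² + 12s + K_p·4.2 = 0.
So ω_n = √(4.2K_p) and 2ζω_n = 12, giving ζ = 12/(2√(4.2K_p)).
Setting ζ = 0.72: √(4.2K_p) = 12/(2·0.72) = 8.333, so K_p = 69.44/4.2 = 16.5.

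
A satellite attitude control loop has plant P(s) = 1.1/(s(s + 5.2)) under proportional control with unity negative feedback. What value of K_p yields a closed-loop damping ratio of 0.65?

Closed-loop characteristic equation: s² + 5.2s + K_p·1.1 = 0.
So ω_n = √(1.1K_p) and 2ζω_n = 5.2, giving ζ = 5.2/(2√(1.1K_p)).
Setting ζ = 0.65: √(1.1K_p) = 5.2/(2·0.65) = 4, so K_p = 16/1.1 = 14.5.

K_p = 14.5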